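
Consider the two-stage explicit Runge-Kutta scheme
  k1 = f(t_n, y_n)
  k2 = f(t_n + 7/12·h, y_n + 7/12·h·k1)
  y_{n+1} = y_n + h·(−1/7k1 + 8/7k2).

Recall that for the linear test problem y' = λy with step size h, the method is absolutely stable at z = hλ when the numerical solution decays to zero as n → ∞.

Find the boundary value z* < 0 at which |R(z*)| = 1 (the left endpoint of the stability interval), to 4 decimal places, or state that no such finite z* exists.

left endpoint -1.5000.

On y'=λy, z=hλ:
  k1=λy_n ⇒ h·k1=z·y_n;  k2=λ(1+7/12z)y_n ⇒ h·k2=z(1+7/12z)y_n
  y_{n+1}/y_n = 1 − 1/7z + 8/7z(1+7/12z) = 1 + z + 2/3z²
  R(z) = 1 + z + 2/3z².

Boundary: |R(x)|=1, x<0.
x=-1.15: |R|=0.7317
R=1: x+2/3x²=0 ⇒ x=−3/2=-1.5000; min R=1−1/(4·2/3)=0.6250>−1
Confirm numerically:
  x=-1.041: |R|=0.68145 <1
  x=-1.004: |R|=0.66801 <1
  x=-0.760: |R|=0.62507 <1
  x=-2.097: |R|=1.83461 >1
  x=-1.996: |R|=1.66001 >1
  x=-1.816: |R|=1.38257 >1
Stable set (-1.5000, 0).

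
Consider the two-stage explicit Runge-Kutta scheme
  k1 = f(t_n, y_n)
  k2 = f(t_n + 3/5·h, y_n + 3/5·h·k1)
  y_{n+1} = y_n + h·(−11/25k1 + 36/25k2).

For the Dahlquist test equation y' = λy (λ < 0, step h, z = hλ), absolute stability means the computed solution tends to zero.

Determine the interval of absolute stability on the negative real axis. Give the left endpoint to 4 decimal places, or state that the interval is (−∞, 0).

On y'=λy, z=hλ:
  k1=λy_n ⇒ h·k1=z·y_n;  k2=λ(1+3/5z)y_n ⇒ h·k2=z(1+3/5z)y_n
  y_{n+1}/y_n = 1 − 11/25z + 36/25z(1+3/5z) = 1 + z + 108/125z²
  ⇒ R(z) = 1 + z + 108/125z².

Need |R(x)|<1, x<0.
x=-0.72: |R|=0.7279
R=1: x+108/125x²=0 ⇒ x=−125/108=-1.1574; min R=1−1/(4·108/125)=0.7106>−1
Confirm numerically:
  x=-0.844: |R|=0.77146 <1
  x=-0.832: |R|=0.76608 <1
  x=-0.638: |R|=0.71369 <1
  x=-0.537: |R|=0.71215 <1
  x=-1.659: |R|=1.71897 >1
  x=-1.347: |R|=1.22065 >1
  x=-1.270: |R|=1.12355 >1
So |R|<1 on (-1.1574, 0).

(-1.1574, 0).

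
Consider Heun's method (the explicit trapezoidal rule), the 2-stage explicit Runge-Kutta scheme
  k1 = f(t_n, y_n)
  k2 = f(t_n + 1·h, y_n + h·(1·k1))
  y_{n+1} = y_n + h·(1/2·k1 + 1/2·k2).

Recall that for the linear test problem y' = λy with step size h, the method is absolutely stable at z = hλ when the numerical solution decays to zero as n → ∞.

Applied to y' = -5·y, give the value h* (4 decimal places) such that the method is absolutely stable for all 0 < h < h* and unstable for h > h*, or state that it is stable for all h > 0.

(-2.0000,0); λ=-5 ⇒ h* = 0.4000.

With y'=λy (z=hλ):
  order 2, 2-stage ⇒ R(z)=1+z+z^2/2
  (e.g. R(-0.8)=0.52000, |R|=0.52000)

Need |R(x)|<1, x<0.
x=-0.8: |R|=0.5200
|R(-2.14)|=1.1498 |R(-1.12)|=0.5072 |R(-0.5)|=0.6250
Bisect:
  x_lo=-2.8515 |R|=2.2140  x_hi=-0.1358 |R|=0.8734
  mid=-1.49365 |R|=0.62185 →hi
  mid=-2.17256 |R|=1.18745 →lo
  mid=-1.83311 |R|=0.84703 →hi
  mid=-2.00283 |R|=1.00284 →lo
  mid=-1.91797 |R|=0.92133 →hi
  mid=-1.96040 |R|=0.96118 →hi
  mid=-1.98162 |R|=0.98178 →hi
  mid=-1.99222 |R|=0.99225 →hi
  ...
  [-2.00001,-1.99985] ⇒ x*=-2.0000
Interval (-2.0000, 0).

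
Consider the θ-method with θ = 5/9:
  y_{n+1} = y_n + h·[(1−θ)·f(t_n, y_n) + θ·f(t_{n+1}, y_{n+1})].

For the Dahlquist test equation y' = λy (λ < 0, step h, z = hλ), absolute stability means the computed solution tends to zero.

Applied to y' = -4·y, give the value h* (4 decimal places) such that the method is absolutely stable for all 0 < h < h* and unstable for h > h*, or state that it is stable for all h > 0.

(−∞, 0) — no finite endpoint. Any h>0 works for λ=-4.

Set f=λy, z=hλ:
  y_{n+1} = y_n + z·[4/9·y_n + 5/9·y_{n+1}] ⇒ (1 − 5/9z)y_{n+1} = (1 + 4/9z)y_n
  so R(z) = (1 + 4/9z)/(1 − 5/9z).

Solve |R(x)|<1 on ℝ⁻.
x=-0.58: |R|=0.5613
x=-2: |R|=0.0526
x=-10: |R|=0.5254
x=-100: |R|=0.7682
θ=5/9≥1/2 ⇒ |1+4/9x|<|1−5/9x| ∀x<0 ⇒ interval (−∞,0).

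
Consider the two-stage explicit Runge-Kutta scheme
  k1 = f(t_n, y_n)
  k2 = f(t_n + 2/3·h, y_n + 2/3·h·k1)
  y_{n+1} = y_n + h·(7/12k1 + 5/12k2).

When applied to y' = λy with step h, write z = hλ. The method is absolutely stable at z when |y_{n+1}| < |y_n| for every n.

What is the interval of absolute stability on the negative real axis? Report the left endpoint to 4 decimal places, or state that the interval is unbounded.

With y'=λy (z=hλ):
  k1=λy_n ⇒ h·k1=z·y_n;  k2=λ(1+2/3z)y_n ⇒ h·k2=z(1+2/3z)y_n
  y_{n+1}/y_n = 1 + 7/12z + 5/12z(1+2/3z) = 1 + z + 5/18z²
  R(z) = 1 + z + 5/18z².

Need |R(x)|<1, x<0.
x=-0.68: |R|=0.4484
R=1: x+5/18x²=0 ⇒ x=−18/5=-3.6000; min R=1−1/(4·5/18)=0.1000>−1
Confirm numerically:
  x=-3.384: |R|=0.79696 <1
  x=-3.071: |R|=0.54873 <1
  x=-2.313: |R|=0.17310 <1
  x=-1.690: |R|=0.10336 <1
  x=-4.192: |R|=1.68935 >1
  x=-3.975: |R|=1.41406 >1
  x=-3.786: |R|=1.19561 >1
Stable set (-3.6000, 0).

z∈(-3.6000,0).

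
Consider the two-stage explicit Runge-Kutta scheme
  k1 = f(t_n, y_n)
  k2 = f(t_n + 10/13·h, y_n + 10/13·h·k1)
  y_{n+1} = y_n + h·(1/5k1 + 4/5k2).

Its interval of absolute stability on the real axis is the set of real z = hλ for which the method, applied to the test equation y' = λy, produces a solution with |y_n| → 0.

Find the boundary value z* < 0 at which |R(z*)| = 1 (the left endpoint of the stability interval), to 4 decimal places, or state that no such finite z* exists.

With y'=λy (z=hλ):
  k1=λy_n ⇒ h·k1=z·y_n;  k2=λ(1+10/13z)y_n ⇒ h·k2=z(1+10/13z)y_n
  y_{n+1}/y_n = 1 + 1/5z + 4/5z(1+10/13z) = 1 + z + 8/13z²
  so R(z) = 1 + z + 8/13z².

Need |R(x)|<1, x<0.
x=-1.33: |R|=0.7586
R=1: x+8/13x²=0 ⇒ x=−13/8=-1.6250; min R=1−1/(4·8/13)=0.5938>−1
Confirm numerically:
  x=-1.451: |R|=0.84463 <1
  x=-1.443: |R|=0.83838 <1
  x=-1.034: |R|=0.62394 <1
  x=-0.695: |R|=0.60225 <1
  x=-2.058: |R|=1.54838 >1
  x=-2.042: |R|=1.52401 >1
Interval (-1.6250, 0).

left endpoint -1.6250.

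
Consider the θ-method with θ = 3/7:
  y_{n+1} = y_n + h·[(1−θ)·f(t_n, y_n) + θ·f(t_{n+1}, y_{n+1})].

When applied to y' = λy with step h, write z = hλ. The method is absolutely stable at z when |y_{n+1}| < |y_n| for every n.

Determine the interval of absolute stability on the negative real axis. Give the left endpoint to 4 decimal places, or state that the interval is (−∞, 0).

z∈(-14.0000,0).

Set f=λy, z=hλ:
  y_{n+1} = y_n + z·[4/7·y_n + 3/7·y_{n+1}] ⇒ (1 − 3/7z)y_{n+1} = (1 + 4/7z)y_n
  R(z) = (1 + 4/7z)/(1 − 3/7z).

Solve |R(x)|<1 on ℝ⁻.
x=-1.42: |R|=0.1172
R=−1: 1+4/7x = −1+3/7x ⇒ -1/7x=2 ⇒ x=2/(-1/7)=-14.0000
Confirm numerically:
  x=-12.400: |R|=0.96380 <1
  x=-12.090: |R|=0.95586 <1
  x=-10.919: |R|=0.92250 <1
  x=-14.538: |R|=1.01063 >1
  x=-14.373: |R|=1.00744 >1
  x=-14.220: |R|=1.00443 >1
Interval (-14.0000, 0).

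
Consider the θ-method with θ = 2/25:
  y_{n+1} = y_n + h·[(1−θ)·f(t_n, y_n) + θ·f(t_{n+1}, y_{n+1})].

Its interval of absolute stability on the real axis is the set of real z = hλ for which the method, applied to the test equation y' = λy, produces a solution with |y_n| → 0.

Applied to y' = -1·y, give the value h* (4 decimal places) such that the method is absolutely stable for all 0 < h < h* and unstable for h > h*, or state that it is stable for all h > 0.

(-2.3810,0); λ=-1 ⇒ h* = (50/21)/1 = 2.3810.

With y'=λy (z=hλ):
  y_{n+1} = y_n + z·[23/25·y_n + 2/25·y_{n+1}] ⇒ (1 − 2/25z)y_{n+1} = (1 + 23/25z)y_n
  Hence R(z) = (1 + 23/25z)/(1 − 2/25z).

Need |R(x)|<1, x<0.
x=-0.77: |R|=0.2747
R=−1: 1+23/25x = −1+2/25x ⇒ -21/25x=2 ⇒ x=2/(-21/25)=-2.3810
Confirm numerically:
  x=-2.262: |R|=0.91539 <1
  x=-1.618: |R|=0.43257 <1
  x=-1.505: |R|=0.34327 <1
  x=-1.050: |R|=0.03137 <1
  x=-2.759: |R|=1.26014 >1
  x=-2.631: |R|=1.17352 >1
Interval (-2.3810, 0).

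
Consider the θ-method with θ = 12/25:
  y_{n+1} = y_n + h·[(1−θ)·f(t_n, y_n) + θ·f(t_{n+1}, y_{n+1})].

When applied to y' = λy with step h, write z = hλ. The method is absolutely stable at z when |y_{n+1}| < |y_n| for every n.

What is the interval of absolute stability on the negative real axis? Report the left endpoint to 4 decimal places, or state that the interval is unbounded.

(-50.0000, 0).

On y'=λy, z=hλ:
  y_{n+1} = y_n + z·[13/25·y_n + 12/25·y_{n+1}] ⇒ (1 − 12/25z)y_{n+1} = (1 + 13/25z)y_n
  so R(z) = (1 + 13/25z)/(1 − 12/25z).

Boundary: |R(x)|=1, x<0.
x=-1.8: |R|=0.0343
R=−1: 1+13/25x = −1+12/25x ⇒ -1/25x=2 ⇒ x=2/(-1/25)=-50.0000
Confirm numerically:
  x=-47.203: |R|=0.99527 <1
  x=-32.476: |R|=0.95774 <1
  x=-26.606: |R|=0.93205 <1
  x=-50.400: |R|=1.00064 >1
  x=-50.393: |R|=1.00062 >1
  x=-50.060: |R|=1.00010 >1
Interval (-50.0000, 0).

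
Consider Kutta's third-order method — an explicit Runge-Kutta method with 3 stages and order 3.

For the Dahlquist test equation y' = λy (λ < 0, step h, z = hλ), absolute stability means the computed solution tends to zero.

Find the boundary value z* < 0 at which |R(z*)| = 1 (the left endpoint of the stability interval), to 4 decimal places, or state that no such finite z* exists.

With y'=λy (z=hλ):
  order 3, 3-stage ⇒ R(z)=1+z+z^2/2+z^3/6
  (e.g. R(-1.6)=-0.00267, |R|=0.00267)

Solve |R(x)|<1 on ℝ⁻.
x=-1.6: |R|=0.0027
|R(-2.87)|=1.6915 |R(-0.87)|=0.3987 |R(-0.55)|=0.5735
Bisect:
  x_lo=-3.0769 |R|=2.1982  x_hi=-0.2493 |R|=0.7792
  mid=-1.66310 |R|=0.04681 →hi
  mid=-2.37000 |R|=0.78022 →hi
  mid=-2.72344 |R|=1.38157 →lo
  mid=-2.54672 |R|=1.05674 →lo
  mid=-2.45836 |R|=0.91279 →hi
  mid=-2.50254 |R|=0.98330 →hi
  mid=-2.52463 |R|=1.01965 →lo
  mid=-2.51358 |R|=1.00138 →lo
  mid=-2.50806 |R|=0.99232 →hi
  mid=-2.51082 |R|=0.99684 →hi
  ...
  [-2.51289,-2.51272] ⇒ x*=-2.5127
So |R|<1 on (-2.5127, 0).

z* = -2.5127.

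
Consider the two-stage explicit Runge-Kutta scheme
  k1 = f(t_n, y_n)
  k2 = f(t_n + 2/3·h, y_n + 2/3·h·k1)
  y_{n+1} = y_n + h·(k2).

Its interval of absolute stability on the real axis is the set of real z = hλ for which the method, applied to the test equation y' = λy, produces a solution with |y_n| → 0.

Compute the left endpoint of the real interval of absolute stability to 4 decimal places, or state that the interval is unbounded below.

left endpoint -1.5000.

Test eqn y'=λy, z=hλ:
  k1=λy_n ⇒ h·k1=z·y_n;  k2=λ(1+2/3z)y_n ⇒ h·k2=z(1+2/3z)y_n
  y_{n+1}/y_n = 1 + z(1+2/3z) = 1 + z + 2/3z²
  R(z) = 1 + z + 2/3z².

Boundary: |R(x)|=1, x<0.
x=-1.46: |R|=0.9611
R=1: x+2/3x²=0 ⇒ x=−3/2=-1.5000; min R=1−1/(4·2/3)=0.6250>−1
Confirm numerically:
  x=-0.992: |R|=0.66404 <1
  x=-0.747: |R|=0.62501 <1
  x=-0.708: |R|=0.62618 <1
  x=-2.036: |R|=1.72753 >1
  x=-1.855: |R|=1.43902 >1
  x=-1.562: |R|=1.06456 >1
So |R|<1 on (-1.5000, 0).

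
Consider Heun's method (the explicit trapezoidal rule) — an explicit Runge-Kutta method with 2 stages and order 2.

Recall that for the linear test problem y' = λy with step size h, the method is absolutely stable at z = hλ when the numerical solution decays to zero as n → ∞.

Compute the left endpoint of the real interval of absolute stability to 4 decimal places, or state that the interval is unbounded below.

left endpoint -2.0000.

With y'=λy (z=hλ):
  order 2, 2-stage ⇒ R(z)=1+z+z^2/2
  (e.g. R(-0.76)=0.52880, |R|=0.52880)

Find x<0 with |R(x)|<1.
x=-0.76: |R|=0.5288
|R(-2.31)|=1.3580 |R(-1.87)|=0.8785 |R(-1.36)|=0.5648
Bisect:
  x_lo=-2.3857 |R|=1.4601  x_hi=-0.1461 |R|=0.8645
  mid=-1.26591 |R|=0.53535 →hi
  mid=-1.82580 |R|=0.84097 →hi
  mid=-2.10574 |R|=1.11133 →lo
  mid=-1.96577 |R|=0.96636 →hi
  mid=-2.03576 |R|=1.03640 →lo
  mid=-2.00076 |R|=1.00076 →lo
  mid=-1.98327 |R|=0.98341 →hi
  ...
  [-2.00008,-1.99994] ⇒ x*=-2.0000
Interval (-2.0000, 0).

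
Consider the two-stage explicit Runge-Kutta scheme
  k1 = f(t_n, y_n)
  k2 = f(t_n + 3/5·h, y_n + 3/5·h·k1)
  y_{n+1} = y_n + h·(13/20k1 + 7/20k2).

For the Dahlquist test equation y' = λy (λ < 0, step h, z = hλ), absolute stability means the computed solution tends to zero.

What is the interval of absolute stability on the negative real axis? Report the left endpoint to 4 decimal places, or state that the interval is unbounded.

z∈(-4.7619,0).

With y'=λy (z=hλ):
  k1=λy_n ⇒ h·k1=z·y_n;  k2=λ(1+3/5z)y_n ⇒ h·k2=z(1+3/5z)y_n
  y_{n+1}/y_n = 1 + 13/20z + 7/20z(1+3/5z) = 1 + z + 21/100z²
  R(z) = 1 + z + 21/100z².

Find x<0 with |R(x)|<1.
x=-0.3: |R|=0.7189
R=1: x+21/100x²=0 ⇒ x=−100/21=-4.7619; min R=1−1/(4·21/100)=-0.1905>−1
Confirm numerically:
  x=-4.694: |R|=0.93306 <1
  x=-2.104: |R|=0.17437 <1
  x=-2.091: |R|=0.17282 <1
  x=-2.055: |R|=0.16816 <1
  x=-5.239: |R|=1.52490 >1
  x=-4.980: |R|=1.22808 >1
  x=-4.839: |R|=1.07834 >1
Interval (-4.7619, 0).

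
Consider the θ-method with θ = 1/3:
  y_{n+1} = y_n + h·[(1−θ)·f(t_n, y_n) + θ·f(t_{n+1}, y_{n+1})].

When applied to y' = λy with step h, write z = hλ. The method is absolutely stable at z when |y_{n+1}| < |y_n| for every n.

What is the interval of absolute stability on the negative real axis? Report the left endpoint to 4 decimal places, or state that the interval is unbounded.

Set f=λy, z=hλ:
  y_{n+1} = y_n + z·[2/3·y_n + 1/3·y_{n+1}] ⇒ (1 − 1/3z)y_{n+1} = (1 + 2/3z)y_n
  Hence R(z) = (1 + 2/3z)/(1 − 1/3z).

Find x<0 with |R(x)|<1.
x=-1.56: |R|=0.0263
R=−1: 1+2/3x = −1+1/3x ⇒ -1/3x=2 ⇒ x=2/(-1/3)=-6.0000
Confirm numerically:
  x=-5.827: |R|=0.98040 <1
  x=-5.440: |R|=0.93365 <1
  x=-4.938: |R|=0.86621 <1
  x=-4.548: |R|=0.80763 <1
  x=-6.386: |R|=1.04113 >1
  x=-6.309: |R|=1.03319 >1
Interval (-6.0000, 0).

z∈(-6.0000,0).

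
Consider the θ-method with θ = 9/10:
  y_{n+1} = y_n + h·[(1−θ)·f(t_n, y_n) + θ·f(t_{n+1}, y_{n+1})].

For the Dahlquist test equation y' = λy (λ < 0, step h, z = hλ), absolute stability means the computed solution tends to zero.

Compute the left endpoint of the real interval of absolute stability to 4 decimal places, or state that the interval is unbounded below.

Set f=λy, z=hλ:
  y_{n+1} = y_n + z·[1/10·y_n + 9/10·y_{n+1}] ⇒ (1 − 9/10z)y_{n+1} = (1 + 1/10z)y_n
  ⇒ R(z) = (1 + 1/10z)/(1 − 9/10z).

Solve |R(x)|<1 on ℝ⁻.
x=-1.64: |R|=0.3376
x=-2: |R|=0.2857
x=-10: |R|=0.0000
x=-100: |R|=0.0989
θ=9/10≥1/2 ⇒ |1+1/10x|<|1−9/10x| ∀x<0 ⇒ unbounded interval.

(−∞, 0) — no finite endpoint.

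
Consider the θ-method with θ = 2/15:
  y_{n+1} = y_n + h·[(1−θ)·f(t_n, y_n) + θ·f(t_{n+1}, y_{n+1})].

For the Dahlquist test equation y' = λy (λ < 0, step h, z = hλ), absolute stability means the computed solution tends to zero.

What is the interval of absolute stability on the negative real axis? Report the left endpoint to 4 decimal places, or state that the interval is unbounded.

z∈(-2.7273,0).

Test eqn y'=λy, z=hλ:
  y_{n+1} = y_n + z·[13/15·y_n + 2/15·y_{n+1}] ⇒ (1 − 2/15z)y_{n+1} = (1 + 13/15z)y_n
  R(z) = (1 + 13/15z)/(1 − 2/15z).

Boundary: |R(x)|=1, x<0.
x=-1.57: |R|=0.2982
R=−1: 1+13/15x = −1+2/15x ⇒ -11/15x=2 ⇒ x=2/(-11/15)=-2.7273
Confirm numerically:
  x=-1.882: |R|=0.50448 <1
  x=-1.613: |R|=0.32750 <1
  x=-1.237: |R|=0.06186 <1
  x=-3.174: |R|=1.23019 >1
  x=-2.971: |R|=1.12802 >1
  x=-2.946: |R|=1.11516 >1
Stable set (-2.7273, 0).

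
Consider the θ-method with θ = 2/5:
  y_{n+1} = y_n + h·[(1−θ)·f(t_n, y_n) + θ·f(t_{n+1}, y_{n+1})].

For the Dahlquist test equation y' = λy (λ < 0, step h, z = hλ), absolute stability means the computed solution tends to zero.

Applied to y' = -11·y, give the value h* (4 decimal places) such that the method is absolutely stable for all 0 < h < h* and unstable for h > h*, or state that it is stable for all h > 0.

Set f=λy, z=hλ:
  y_{n+1} = y_n + z·[3/5·y_n + 2/5·y_{n+1}] ⇒ (1 − 2/5z)y_{n+1} = (1 + 3/5z)y_n
  ⇒ R(z) = (1 + 3/5z)/(1 − 2/5z).

Need |R(x)|<1, x<0.
x=-0.76: |R|=0.4172
R=−1: 1+3/5x = −1+2/5x ⇒ -1/5x=2 ⇒ x=2/(-1/5)=-10.0000
Confirm numerically:
  x=-8.830: |R|=0.94837 <1
  x=-8.188: |R|=0.91523 <1
  x=-6.379: |R|=0.79609 <1
  x=-4.381: |R|=0.59170 <1
  x=-10.404: |R|=1.01565 >1
  x=-10.325: |R|=1.01267 >1
So |R|<1 on (-10.0000, 0).

(-10.0000,0); λ=-11 ⇒ h* = (10)/11 = 0.9091.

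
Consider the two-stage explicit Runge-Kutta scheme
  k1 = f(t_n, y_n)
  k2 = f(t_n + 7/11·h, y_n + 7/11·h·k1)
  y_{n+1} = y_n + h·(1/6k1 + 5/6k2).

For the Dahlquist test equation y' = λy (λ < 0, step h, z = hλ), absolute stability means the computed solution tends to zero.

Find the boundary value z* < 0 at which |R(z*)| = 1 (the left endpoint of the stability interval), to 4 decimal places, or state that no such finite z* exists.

On y'=λy, z=hλ:
  k1=λy_n ⇒ h·k1=z·y_n;  k2=λ(1+7/11z)y_n ⇒ h·k2=z(1+7/11z)y_n
  y_{n+1}/y_n = 1 + 1/6z + 5/6z(1+7/11z) = 1 + z + 35/66z²
  R(z) = 1 + z + 35/66z².

Solve |R(x)|<1 on ℝ⁻.
x=-1.11: |R|=0.5434
R=1: x+35/66x²=0 ⇒ x=−66/35=-1.8857; min R=1−1/(4·35/66)=0.5286>−1
Confirm numerically:
  x=-1.863: |R|=0.97756 <1
  x=-1.819: |R|=0.93565 <1
  x=-1.129: |R|=0.54695 <1
  x=-2.449: |R|=1.73155 >1
  x=-2.373: |R|=1.61320 >1
  x=-2.041: |R|=1.16807 >1
So |R|<1 on (-1.8857, 0).

left endpoint -1.8857.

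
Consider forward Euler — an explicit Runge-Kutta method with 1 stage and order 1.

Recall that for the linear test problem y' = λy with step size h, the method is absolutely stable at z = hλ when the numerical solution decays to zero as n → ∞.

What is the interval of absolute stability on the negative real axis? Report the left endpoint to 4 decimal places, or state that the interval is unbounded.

z∈(-2.0000,0).

With y'=λy (z=hλ):
  order 1, 1-stage ⇒ R(z)=1+z
  (e.g. R(-1.03)=-0.03000, |R|=0.03000)

Need |R(x)|<1, x<0.
x=-1.03: |R|=0.0300
|R(-1.4)|=0.4000 |R(-0.96)|=0.0400 |R(-0.86)|=0.1400
Bisect:
  x_lo=-2.6644 |R|=1.6644  x_hi=-0.0592 |R|=0.9408
  mid=-1.36179 |R|=0.36179 →hi
  mid=-2.01308 |R|=1.01308 →lo
  mid=-1.68743 |R|=0.68743 →hi
  mid=-1.85026 |R|=0.85026 →hi
  mid=-1.93167 |R|=0.93167 →hi
  mid=-1.97238 |R|=0.97238 →hi
  mid=-1.99273 |R|=0.99273 →hi
  mid=-2.00290 |R|=1.00290 →lo
  ...
  [-2.00004,-1.99988] ⇒ x*=-2.0000
Interval (-2.0000, 0).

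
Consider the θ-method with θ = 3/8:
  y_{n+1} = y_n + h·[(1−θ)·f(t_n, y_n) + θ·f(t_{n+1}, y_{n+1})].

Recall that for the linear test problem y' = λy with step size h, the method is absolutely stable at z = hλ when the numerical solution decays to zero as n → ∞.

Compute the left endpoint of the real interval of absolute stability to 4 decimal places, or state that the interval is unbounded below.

With y'=λy (z=hλ):
  y_{n+1} = y_n + z·[5/8·y_n + 3/8·y_{n+1}] ⇒ (1 − 3/8z)y_{n+1} = (1 + 5/8z)y_n
  R(z) = (1 + 5/8z)/(1 − 3/8z).

Find x<0 with |R(x)|<1.
x=-1.73: |R|=0.0493
R=−1: 1+5/8x = −1+3/8x ⇒ -1/4x=2 ⇒ x=2/(-1/4)=-8.0000
Confirm numerically:
  x=-7.452: |R|=0.96390 <1
  x=-6.453: |R|=0.88691 <1
  x=-4.292: |R|=0.64476 <1
  x=-3.918: |R|=0.58672 <1
  x=-8.187: |R|=1.01149 >1
  x=-8.021: |R|=1.00131 >1
Interval (-8.0000, 0).

left endpoint -8.0000.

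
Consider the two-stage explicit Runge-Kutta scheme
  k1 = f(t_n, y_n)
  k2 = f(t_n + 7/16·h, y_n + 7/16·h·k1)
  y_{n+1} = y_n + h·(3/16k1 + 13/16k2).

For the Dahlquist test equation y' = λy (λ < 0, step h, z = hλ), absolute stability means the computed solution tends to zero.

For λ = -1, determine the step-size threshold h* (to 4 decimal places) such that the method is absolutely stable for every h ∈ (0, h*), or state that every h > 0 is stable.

On y'=λy, z=hλ:
  k1=λy_n ⇒ h·k1=z·y_n;  k2=λ(1+7/16z)y_n ⇒ h·k2=z(1+7/16z)y_n
  y_{n+1}/y_n = 1 + 3/16z + 13/16z(1+7/16z) = 1 + z + 91/256z²
  Hence R(z) = 1 + z + 91/256z².

Solve |R(x)|<1 on ℝ⁻.
x=-1.48: |R|=0.2986
R=1: x+91/256x²=0 ⇒ x=−256/91=-2.8132; min R=1−1/(4·91/256)=0.2967>−1
Confirm numerically:
  x=-2.692: |R|=0.88403 <1
  x=-1.935: |R|=0.39595 <1
  x=-1.313: |R|=0.29982 <1
  x=-1.164: |R|=0.31762 <1
  x=-3.290: |R|=1.55763 >1
  x=-3.278: |R|=1.54161 >1
  x=-2.854: |R|=1.04141 >1
So |R|<1 on (-2.8132, 0).

(-2.8132,0); λ=-1 ⇒ h* = (256/91)/1 = 2.8132.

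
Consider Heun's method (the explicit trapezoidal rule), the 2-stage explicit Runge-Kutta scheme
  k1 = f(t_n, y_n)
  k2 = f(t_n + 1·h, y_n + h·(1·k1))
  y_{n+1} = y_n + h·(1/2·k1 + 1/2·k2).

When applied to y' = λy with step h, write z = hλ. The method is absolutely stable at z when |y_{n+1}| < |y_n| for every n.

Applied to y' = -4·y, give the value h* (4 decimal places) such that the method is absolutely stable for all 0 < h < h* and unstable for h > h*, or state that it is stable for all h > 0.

(-2.0000,0); λ=-4 ⇒ h* = 0.5000.

On y'=λy, z=hλ:
  order 2, 2-stage ⇒ R(z)=1+z+z^2/2
  (e.g. R(-0.42)=0.66820, |R|=0.66820)

Boundary: |R(x)|=1, x<0.
x=-0.42: |R|=0.6682
|R(-2.23)|=1.2565 |R(-1.43)|=0.5924 |R(-0.96)|=0.5008
Bisect:
  x_lo=-2.5113 |R|=1.6419  x_hi=-0.3734 |R|=0.6963
  mid=-1.44231 |R|=0.59782 →hi
  mid=-1.97678 |R|=0.97705 →hi
  mid=-2.24402 |R|=1.27379 →lo
  mid=-2.11040 |R|=1.11649 →lo
  mid=-2.04359 |R|=1.04454 →lo
  mid=-2.01019 |R|=1.01024 →lo
  mid=-1.99348 |R|=0.99351 →hi
  mid=-2.00183 |R|=1.00184 →lo
  mid=-1.99766 |R|=0.99766 →hi
  ...
  [-2.00001,-1.99988] ⇒ x*=-2.0000
Interval (-2.0000, 0).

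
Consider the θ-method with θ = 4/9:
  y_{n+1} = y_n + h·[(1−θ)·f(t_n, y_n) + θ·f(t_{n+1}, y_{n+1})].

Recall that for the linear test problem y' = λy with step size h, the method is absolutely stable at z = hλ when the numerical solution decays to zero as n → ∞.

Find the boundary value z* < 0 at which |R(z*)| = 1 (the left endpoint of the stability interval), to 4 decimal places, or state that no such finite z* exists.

On y'=λy, z=hλ:
  y_{n+1} = y_n + z·[5/9·y_n + 4/9·y_{n+1}] ⇒ (1 − 4/9z)y_{n+1} = (1 + 5/9z)y_n
  R(z) = (1 + 5/9z)/(1 − 4/9z).

Need |R(x)|<1, x<0.
x=-1.03: |R|=0.2934
R=−1: 1+5/9x = −1+4/9x ⇒ -1/9x=2 ⇒ x=2/(-1/9)=-18.0000
Confirm numerically:
  x=-11.152: |R|=0.87226 <1
  x=-10.518: |R|=0.85350 <1
  x=-9.966: |R|=0.83558 <1
  x=-8.634: |R|=0.78487 <1
  x=-18.588: |R|=1.00705 >1
  x=-18.466: |R|=1.00562 >1
  x=-18.304: |R|=1.00370 >1
Stable set (-18.0000, 0).

left endpoint -18.0000.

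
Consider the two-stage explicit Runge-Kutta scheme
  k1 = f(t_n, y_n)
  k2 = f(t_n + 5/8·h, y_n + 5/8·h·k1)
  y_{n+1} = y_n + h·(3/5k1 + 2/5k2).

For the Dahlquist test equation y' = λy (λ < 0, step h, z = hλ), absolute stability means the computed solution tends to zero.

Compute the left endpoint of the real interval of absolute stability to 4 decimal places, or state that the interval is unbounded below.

On y'=λy, z=hλ:
  k1=λy_n ⇒ h·k1=z·y_n;  k2=λ(1+5/8z)y_n ⇒ h·k2=z(1+5/8z)y_n
  y_{n+1}/y_n = 1 + 3/5z + 2/5z(1+5/8z) = 1 + z + 1/4z²
  ⇒ R(z) = 1 + z + 1/4z².

Need |R(x)|<1, x<0.
x=-0.5: |R|=0.5625
R=1: x+1/4x²=0 ⇒ x=−4=-4.0000; min R=1−1/(4·1/4)=0.0000>−1
Confirm numerically:
  x=-3.837: |R|=0.84364 <1
  x=-2.266: |R|=0.01769 <1
  x=-2.003: |R|=0.00000 <1
  x=-4.472: |R|=1.52770 >1
  x=-4.261: |R|=1.27803 >1
  x=-4.051: |R|=1.05165 >1
Interval (-4.0000, 0).

z* = -4.0000.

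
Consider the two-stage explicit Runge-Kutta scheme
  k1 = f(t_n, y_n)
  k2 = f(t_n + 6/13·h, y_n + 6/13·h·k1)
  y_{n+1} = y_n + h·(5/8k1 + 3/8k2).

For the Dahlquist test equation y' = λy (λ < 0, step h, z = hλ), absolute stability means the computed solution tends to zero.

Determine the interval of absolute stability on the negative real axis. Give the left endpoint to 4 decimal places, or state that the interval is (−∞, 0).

Set f=λy, z=hλ:
  k1=λy_n ⇒ h·k1=z·y_n;  k2=λ(1+6/13z)y_n ⇒ h·k2=z(1+6/13z)y_n
  y_{n+1}/y_n = 1 + 5/8z + 3/8z(1+6/13z) = 1 + z + 9/52z²
  R(z) = 1 + z + 9/52z².

Need |R(x)|<1, x<0.
x=-1.45: |R|=0.0861
R=1: x+9/52x²=0 ⇒ x=−52/9=-5.7778; min R=1−1/(4·9/52)=-0.4444>−1
Confirm numerically:
  x=-4.746: |R|=0.15247 <1
  x=-4.412: |R|=0.04293 <1
  x=-3.812: |R|=0.29696 <1
  x=-3.570: |R|=0.36415 <1
  x=-6.343: |R|=1.62052 >1
  x=-6.306: |R|=1.57651 >1
  x=-6.038: |R|=1.27194 >1
So |R|<1 on (-5.7778, 0).

(-5.7778, 0).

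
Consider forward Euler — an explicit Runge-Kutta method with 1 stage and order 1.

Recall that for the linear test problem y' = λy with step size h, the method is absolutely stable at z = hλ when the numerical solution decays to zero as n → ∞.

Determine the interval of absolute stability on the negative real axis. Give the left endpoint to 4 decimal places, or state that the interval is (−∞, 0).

z∈(-2.0000,0).

On y'=λy, z=hλ:
  order 1, 1-stage ⇒ R(z)=1+z
  (e.g. R(-1.27)=-0.27000, |R|=0.27000)

Need |R(x)|<1, x<0.
x=-1.27: |R|=0.2700
|R(-1.39)|=0.3900 |R(-1.15)|=0.1500 |R(-0.52)|=0.4800
Bisect:
  x_lo=-2.3814 |R|=1.3814  x_hi=-0.3205 |R|=0.6795
  mid=-1.35095 |R|=0.35095 →hi
  mid=-1.86618 |R|=0.86618 →hi
  mid=-2.12379 |R|=1.12379 →lo
  mid=-1.99498 |R|=0.99498 →hi
  mid=-2.05938 |R|=1.05938 →lo
  mid=-2.02718 |R|=1.02718 →lo
  mid=-2.01108 |R|=1.01108 →lo
  ...
  [-2.00001,-1.99989] ⇒ x*=-2.0000
Stable set (-2.0000, 0).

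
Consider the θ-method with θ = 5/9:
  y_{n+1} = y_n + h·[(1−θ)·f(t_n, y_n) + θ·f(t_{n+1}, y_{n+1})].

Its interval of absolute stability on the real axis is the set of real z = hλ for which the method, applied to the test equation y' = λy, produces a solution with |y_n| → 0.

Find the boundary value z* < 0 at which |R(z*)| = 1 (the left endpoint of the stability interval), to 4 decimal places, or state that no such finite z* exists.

With y'=λy (z=hλ):
  y_{n+1} = y_n + z·[4/9·y_n + 5/9·y_{n+1}] ⇒ (1 − 5/9z)y_{n+1} = (1 + 4/9z)y_n
  R(z) = (1 + 4/9z)/(1 − 5/9z).

Find x<0 with |R(x)|<1.
x=-1.54: |R|=0.1701
x=-2: |R|=0.0526
x=-10: |R|=0.5254
x=-100: |R|=0.7682
θ=5/9≥1/2 ⇒ |1+4/9x|<|1−5/9x| ∀x<0 ⇒ stable on all of ℝ⁻.

unbounded; (−∞, 0).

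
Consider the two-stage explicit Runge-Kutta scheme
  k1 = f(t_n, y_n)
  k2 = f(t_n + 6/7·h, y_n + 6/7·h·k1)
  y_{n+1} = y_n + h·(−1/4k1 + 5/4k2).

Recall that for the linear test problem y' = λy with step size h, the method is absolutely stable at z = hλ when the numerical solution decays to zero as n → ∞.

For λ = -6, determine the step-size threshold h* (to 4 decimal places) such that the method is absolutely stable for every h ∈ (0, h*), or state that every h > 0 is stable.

Set f=λy, z=hλ:
  k1=λy_n ⇒ h·k1=z·y_n;  k2=λ(1+6/7z)y_n ⇒ h·k2=z(1+6/7z)y_n
  y_{n+1}/y_n = 1 − 1/4z + 5/4z(1+6/7z) = 1 + z + 15/14z²
  so R(z) = 1 + z + 15/14z².

Find x<0 with |R(x)|<1.
x=-1.58: |R|=2.0947
R=1: x+15/14x²=0 ⇒ x=−14/15=-0.9333; min R=1−1/(4·15/14)=0.7667>−1
Confirm numerically:
  x=-0.671: |R|=0.81140 <1
  x=-0.670: |R|=0.81096 <1
  x=-0.566: |R|=0.77724 <1
  x=-0.489: |R|=0.76720 <1
  x=-1.184: |R|=1.31799 >1
  x=-1.055: |R|=1.13753 >1
Stable set (-0.9333, 0).

(-0.9333,0); λ=-6 ⇒ h* = (14/15)/6 = 0.1556.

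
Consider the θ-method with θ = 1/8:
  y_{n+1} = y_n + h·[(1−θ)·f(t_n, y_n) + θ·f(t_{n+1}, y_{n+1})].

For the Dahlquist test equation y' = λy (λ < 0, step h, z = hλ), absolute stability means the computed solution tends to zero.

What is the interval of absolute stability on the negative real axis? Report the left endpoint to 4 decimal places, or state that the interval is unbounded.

(-2.6667, 0).

Set f=λy, z=hλ:
  y_{n+1} = y_n + z·[7/8·y_n + 1/8·y_{n+1}] ⇒ (1 − 1/8z)y_{n+1} = (1 + 7/8z)y_n
  ⇒ R(z) = (1 + 7/8z)/(1 − 1/8z).

Boundary: |R(x)|=1, x<0.
x=-1.53: |R|=0.2844
R=−1: 1+7/8x = −1+1/8x ⇒ -3/4x=2 ⇒ x=2/(-3/4)=-2.6667
Confirm numerically:
  x=-2.591: |R|=0.95713 <1
  x=-2.549: |R|=0.93307 <1
  x=-1.706: |R|=0.40614 <1
  x=-3.218: |R|=1.29488 >1
  x=-3.028: |R|=1.19659 >1
  x=-2.929: |R|=1.14402 >1
So |R|<1 on (-2.6667, 0).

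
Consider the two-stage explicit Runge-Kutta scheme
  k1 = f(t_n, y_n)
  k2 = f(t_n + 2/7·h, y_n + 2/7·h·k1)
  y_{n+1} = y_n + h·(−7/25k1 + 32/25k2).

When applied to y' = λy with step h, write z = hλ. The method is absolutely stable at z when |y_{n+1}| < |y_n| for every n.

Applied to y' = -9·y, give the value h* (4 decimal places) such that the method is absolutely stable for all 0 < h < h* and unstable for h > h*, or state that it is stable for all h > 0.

Set f=λy, z=hλ:
  k1=λy_n ⇒ h·k1=z·y_n;  k2=λ(1+2/7z)y_n ⇒ h·k2=z(1+2/7z)y_n
  y_{n+1}/y_n = 1 − 7/25z + 32/25z(1+2/7z) = 1 + z + 64/175z²
  ⇒ R(z) = 1 + z + 64/175z².

Need |R(x)|<1, x<0.
x=-1.72: |R|=0.3619
R=1: x+64/175x²=0 ⇒ x=−175/64=-2.7344; min R=1−1/(4·64/175)=0.3164>−1
Confirm numerically:
  x=-2.284: |R|=0.62381 <1
  x=-2.122: |R|=0.52477 <1
  x=-1.942: |R|=0.43724 <1
  x=-1.682: |R|=0.35265 <1
  x=-3.299: |R|=1.68122 >1
  x=-2.760: |R|=1.02587 >1
Stable set (-2.7344, 0).

(-2.7344,0); λ=-9 ⇒ h* = (175/64)/9 = 0.3038.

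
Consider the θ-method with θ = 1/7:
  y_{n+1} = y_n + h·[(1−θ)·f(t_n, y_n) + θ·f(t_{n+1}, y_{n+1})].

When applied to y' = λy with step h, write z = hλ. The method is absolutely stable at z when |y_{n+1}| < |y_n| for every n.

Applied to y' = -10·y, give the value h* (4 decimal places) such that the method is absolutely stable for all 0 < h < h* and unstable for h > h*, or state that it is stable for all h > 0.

(-2.8000,0); λ=-10 ⇒ h* = (14/5)/10 = 0.2800.

On y'=λy, z=hλ:
  y_{n+1} = y_n + z·[6/7·y_n + 1/7·y_{n+1}] ⇒ (1 − 1/7z)y_{n+1} = (1 + 6/7z)y_n
  R(z) = (1 + 6/7z)/(1 − 1/7z).

Solve |R(x)|<1 on ℝ⁻.
x=-1.8: |R|=0.4318
R=−1: 1+6/7x = −1+1/7x ⇒ -5/7x=2 ⇒ x=2/(-5/7)=-2.8000
Confirm numerically:
  x=-2.630: |R|=0.91173 <1
  x=-2.487: |R|=0.83504 <1
  x=-2.382: |R|=0.77723 <1
  x=-1.739: |R|=0.39295 <1
  x=-3.269: |R|=1.22836 >1
  x=-3.191: |R|=1.19184 >1
Stable set (-2.8000, 0).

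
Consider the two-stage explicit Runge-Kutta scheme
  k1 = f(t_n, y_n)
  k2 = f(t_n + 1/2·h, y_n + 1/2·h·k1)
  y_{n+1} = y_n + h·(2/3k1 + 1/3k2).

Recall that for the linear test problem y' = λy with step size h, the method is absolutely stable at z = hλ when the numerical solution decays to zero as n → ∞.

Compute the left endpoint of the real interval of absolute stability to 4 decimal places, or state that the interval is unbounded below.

left endpoint -6.0000.

Test eqn y'=λy, z=hλ:
  k1=λy_n ⇒ h·k1=z·y_n;  k2=λ(1+1/2z)y_n ⇒ h·k2=z(1+1/2z)y_n
  y_{n+1}/y_n = 1 + 2/3z + 1/3z(1+1/2z) = 1 + z + 1/6z²
  so R(z) = 1 + z + 1/6z².

Boundary: |R(x)|=1, x<0.
x=-0.47: |R|=0.5668
R=1: x+1/6x²=0 ⇒ x=−6=-6.0000; min R=1−1/(4·1/6)=-0.5000>−1
Confirm numerically:
  x=-5.560: |R|=0.59227 <1
  x=-5.195: |R|=0.30300 <1
  x=-4.903: |R|=0.10357 <1
  x=-2.713: |R|=0.48627 <1
  x=-6.477: |R|=1.51492 >1
  x=-6.244: |R|=1.25392 >1
  x=-6.051: |R|=1.05143 >1
So |R|<1 on (-6.0000, 0).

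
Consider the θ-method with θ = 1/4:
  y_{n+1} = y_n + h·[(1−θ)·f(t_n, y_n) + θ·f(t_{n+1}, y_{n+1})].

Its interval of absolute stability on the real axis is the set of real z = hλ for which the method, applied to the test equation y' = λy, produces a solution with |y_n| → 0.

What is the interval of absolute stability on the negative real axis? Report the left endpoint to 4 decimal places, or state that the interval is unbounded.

Set f=λy, z=hλ:
  y_{n+1} = y_n + z·[3/4·y_n + 1/4·y_{n+1}] ⇒ (1 − 1/4z)y_{n+1} = (1 + 3/4z)y_n
  R(z) = (1 + 3/4z)/(1 − 1/4z).

Find x<0 with |R(x)|<1.
x=-0.86: |R|=0.2922
R=−1: 1+3/4x = −1+1/4x ⇒ -1/2x=2 ⇒ x=2/(-1/2)=-4.0000
Confirm numerically:
  x=-3.019: |R|=0.72047 <1
  x=-2.913: |R|=0.68552 <1
  x=-2.769: |R|=0.63628 <1
  x=-1.786: |R|=0.23470 <1
  x=-4.389: |R|=1.09274 >1
  x=-4.106: |R|=1.02615 >1
Stable set (-4.0000, 0).

z∈(-4.0000,0).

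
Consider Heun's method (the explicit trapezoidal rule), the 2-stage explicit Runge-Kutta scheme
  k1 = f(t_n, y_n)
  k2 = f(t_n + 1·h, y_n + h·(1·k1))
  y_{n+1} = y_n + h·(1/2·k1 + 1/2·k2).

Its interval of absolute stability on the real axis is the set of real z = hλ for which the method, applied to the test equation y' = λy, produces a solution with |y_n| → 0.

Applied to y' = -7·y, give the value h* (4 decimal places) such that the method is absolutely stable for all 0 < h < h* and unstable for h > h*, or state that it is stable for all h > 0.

(-2.0000,0); λ=-7 ⇒ h* = 0.2857.

On y'=λy, z=hλ:
  order 2, 2-stage ⇒ R(z)=1+z+z^2/2
  (e.g. R(-0.37)=0.69845, |R|=0.69845)

Need |R(x)|<1, x<0.
x=-0.37: |R|=0.6985
|R(-2.36)|=1.4248 |R(-1.96)|=0.9608 |R(-1.69)|=0.7380
Bisect:
  x_lo=-2.8087 |R|=2.1358  x_hi=-0.1694 |R|=0.8449
  mid=-1.48907 |R|=0.61960 →hi
  mid=-2.14891 |R|=1.15999 →lo
  mid=-1.81899 |R|=0.83537 →hi
  mid=-1.98395 |R|=0.98408 →hi
  mid=-2.06643 |R|=1.06863 →lo
  mid=-2.02519 |R|=1.02551 →lo
  mid=-2.00457 |R|=1.00458 →lo
  mid=-1.99426 |R|=0.99427 →hi
  ...
  [-2.00006,-1.99990] ⇒ x*=-2.0000
Stable set (-2.0000, 0).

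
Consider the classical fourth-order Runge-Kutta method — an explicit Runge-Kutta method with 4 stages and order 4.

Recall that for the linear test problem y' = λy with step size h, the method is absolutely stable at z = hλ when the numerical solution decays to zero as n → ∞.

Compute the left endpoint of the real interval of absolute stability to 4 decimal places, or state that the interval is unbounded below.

left endpoint -2.7853.

Set f=λy, z=hλ:
  order 4, 4-stage ⇒ R(z)=1+z+z^2/2+z^3/6+z^4/24
  (e.g. R(-1.37)=0.28667, |R|=0.28667)

Boundary: |R(x)|=1, x<0.
x=-1.37: |R|=0.2867
|R(-3.02)|=1.4155 |R(-1.94)|=0.3151 |R(-1.78)|=0.2825
Bisect:
  x_lo=-3.3324 |R|=2.1907  x_hi=-0.3798 |R|=0.6841
  mid=-1.85610 |R|=0.29524 →hi
  mid=-2.59425 |R|=0.74815 →hi
  mid=-2.96333 |R|=1.30332 →lo
  mid=-2.77879 |R|=0.99024 →hi
  mid=-2.87106 |R|=1.13720 →lo
  mid=-2.82492 |R|=1.06141 →lo
  mid=-2.80186 |R|=1.02526 →lo
  ...
  [-2.78546,-2.78528] ⇒ x*=-2.7853
So |R|<1 on (-2.7853, 0).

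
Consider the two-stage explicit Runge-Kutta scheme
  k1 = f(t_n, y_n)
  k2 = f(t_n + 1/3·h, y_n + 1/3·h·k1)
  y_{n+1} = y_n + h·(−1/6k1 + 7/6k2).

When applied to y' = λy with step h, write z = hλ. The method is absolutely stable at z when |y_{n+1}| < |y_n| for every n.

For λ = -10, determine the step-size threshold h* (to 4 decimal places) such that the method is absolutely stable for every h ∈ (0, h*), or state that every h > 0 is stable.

With y'=λy (z=hλ):
  k1=λy_n ⇒ h·k1=z·y_n;  k2=λ(1+1/3z)y_n ⇒ h·k2=z(1+1/3z)y_n
  y_{n+1}/y_n = 1 − 1/6z + 7/6z(1+1/3z) = 1 + z + 7/18z²
  so R(z) = 1 + z + 7/18z².

Solve |R(x)|<1 on ℝ⁻.
x=-1.44: |R|=0.3664
R=1: x+7/18x²=0 ⇒ x=−18/7=-2.5714; min R=1−1/(4·7/18)=0.3571>−1
Confirm numerically:
  x=-2.367: |R|=0.81182 <1
  x=-2.170: |R|=0.66124 <1
  x=-1.429: |R|=0.36513 <1
  x=-1.301: |R|=0.35723 <1
  x=-3.001: |R|=1.50133 >1
  x=-2.672: |R|=1.10450 >1
Interval (-2.5714, 0).

(-2.5714,0); λ=-10 ⇒ h* = (18/7)/10 = 0.2571.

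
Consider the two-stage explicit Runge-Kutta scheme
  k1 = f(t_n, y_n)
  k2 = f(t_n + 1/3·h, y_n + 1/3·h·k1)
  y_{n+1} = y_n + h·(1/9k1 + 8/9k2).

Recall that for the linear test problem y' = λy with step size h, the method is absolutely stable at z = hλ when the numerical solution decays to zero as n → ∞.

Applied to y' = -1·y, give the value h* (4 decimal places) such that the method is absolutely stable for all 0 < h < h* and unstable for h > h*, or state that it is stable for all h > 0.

Test eqn y'=λy, z=hλ:
  k1=λy_n ⇒ h·k1=z·y_n;  k2=λ(1+1/3z)y_n ⇒ h·k2=z(1+1/3z)y_n
  y_{n+1}/y_n = 1 + 1/9z + 8/9z(1+1/3z) = 1 + z + 8/27z²
  Hence R(z) = 1 + z + 8/27z².

Find x<0 with |R(x)|<1.
x=-0.5: |R|=0.5741
R=1: x+8/27x²=0 ⇒ x=−27/8=-3.3750; min R=1−1/(4·8/27)=0.1562>−1
Confirm numerically:
  x=-2.946: |R|=0.62553 <1
  x=-2.875: |R|=0.57407 <1
  x=-1.792: |R|=0.15949 <1
  x=-1.609: |R|=0.15808 <1
  x=-3.809: |R|=1.48981 >1
  x=-3.571: |R|=1.20738 >1
So |R|<1 on (-3.3750, 0).

(-3.3750,0); λ=-1 ⇒ h* = (27/8)/1 = 3.3750.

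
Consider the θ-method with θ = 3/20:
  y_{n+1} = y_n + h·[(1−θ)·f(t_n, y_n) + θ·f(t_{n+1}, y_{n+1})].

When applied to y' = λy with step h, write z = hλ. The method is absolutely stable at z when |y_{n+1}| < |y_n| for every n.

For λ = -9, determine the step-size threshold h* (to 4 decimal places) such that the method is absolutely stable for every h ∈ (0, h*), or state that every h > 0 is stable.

(-2.8571,0); λ=-9 ⇒ h* = (20/7)/9 = 0.3175.

On y'=λy, z=hλ:
  y_{n+1} = y_n + z·[17/20·y_n + 3/20·y_{n+1}] ⇒ (1 − 3/20z)y_{n+1} = (1 + 17/20z)y_n
  ⇒ R(z) = (1 + 17/20z)/(1 − 3/20z).

Find x<0 with |R(x)|<1.
x=-1.28: |R|=0.0738
R=−1: 1+17/20x = −1+3/20x ⇒ -7/10x=2 ⇒ x=2/(-7/10)=-2.8571
Confirm numerically:
  x=-2.396: |R|=0.76254 <1
  x=-2.013: |R|=0.54614 <1
  x=-1.762: |R|=0.39366 <1
  x=-1.602: |R|=0.29162 <1
  x=-3.081: |R|=1.10717 >1
  x=-2.912: |R|=1.02673 >1
  x=-2.903: |R|=1.02236 >1
Interval (-2.8571, 0).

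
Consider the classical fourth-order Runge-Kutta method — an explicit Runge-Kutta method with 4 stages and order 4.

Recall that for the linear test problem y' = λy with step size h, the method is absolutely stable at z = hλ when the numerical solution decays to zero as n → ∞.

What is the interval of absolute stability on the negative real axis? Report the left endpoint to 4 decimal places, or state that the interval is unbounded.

On y'=λy, z=hλ:
  order 4, 4-stage ⇒ R(z)=1+z+z^2/2+z^3/6+z^4/24
  (e.g. R(-1.51)=0.27284, |R|=0.27284)

Solve |R(x)|<1 on ℝ⁻.
x=-1.51: |R|=0.2728
|R(-3.18)|=1.7775 |R(-2.84)|=1.0857 |R(-1.83)|=0.2903
Bisect:
  x_lo=-3.2503 |R|=1.9593  x_hi=-0.3836 |R|=0.6815
  mid=-1.81693 |R|=0.28809 →hi
  mid=-2.53361 |R|=0.68227 →hi
  mid=-2.89194 |R|=1.17307 →lo
  mid=-2.71278 |R|=0.89606 →hi
  mid=-2.80236 |R|=1.02604 →lo
  mid=-2.75757 |R|=0.95900 →hi
  mid=-2.77996 |R|=0.99199 →hi
  mid=-2.79116 |R|=1.00888 →lo
  mid=-2.78556 |R|=1.00041 →lo
  ...
  [-2.78539,-2.78521] ⇒ x*=-2.7853
Interval (-2.7853, 0).

z∈(-2.7853,0).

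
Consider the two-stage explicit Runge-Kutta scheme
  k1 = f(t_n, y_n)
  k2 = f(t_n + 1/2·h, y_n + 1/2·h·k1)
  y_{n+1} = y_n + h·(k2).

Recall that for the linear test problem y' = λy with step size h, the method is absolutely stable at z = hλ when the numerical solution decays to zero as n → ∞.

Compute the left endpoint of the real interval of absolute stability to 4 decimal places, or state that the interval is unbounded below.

Set f=λy, z=hλ:
  k1=λy_n ⇒ h·k1=z·y_n;  k2=λ(1+1/2z)y_n ⇒ h·k2=z(1+1/2z)y_n
  y_{n+1}/y_n = 1 + z(1+1/2z) = 1 + z + 1/2z²
  Hence R(z) = 1 + z + 1/2z².

Need |R(x)|<1, x<0.
x=-1.45: |R|=0.6013
R=1: x+1/2x²=0 ⇒ x=−2=-2.0000; min R=1−1/(4·1/2)=0.5000>−1
Confirm numerically:
  x=-1.755: |R|=0.78501 <1
  x=-1.447: |R|=0.59990 <1
  x=-1.076: |R|=0.50289 <1
  x=-2.566: |R|=1.72618 >1
  x=-2.365: |R|=1.43161 >1
  x=-2.261: |R|=1.29506 >1
Stable set (-2.0000, 0).

z* = -2.0000.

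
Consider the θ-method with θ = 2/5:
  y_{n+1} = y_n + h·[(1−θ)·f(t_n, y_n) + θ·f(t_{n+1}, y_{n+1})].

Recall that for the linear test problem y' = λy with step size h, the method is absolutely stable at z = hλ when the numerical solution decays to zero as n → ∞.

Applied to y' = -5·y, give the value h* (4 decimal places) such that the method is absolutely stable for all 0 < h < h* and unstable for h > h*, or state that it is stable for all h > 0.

(-10.0000,0); λ=-5 ⇒ h* = (10)/5 = 2.0000.

Test eqn y'=λy, z=hλ:
  y_{n+1} = y_n + z·[3/5·y_n + 2/5·y_{n+1}] ⇒ (1 − 2/5z)y_{n+1} = (1 + 3/5z)y_n
  so R(z) = (1 + 3/5z)/(1 − 2/5z).

Need |R(x)|<1, x<0.
x=-1.18: |R|=0.1984
R=−1: 1+3/5x = −1+2/5x ⇒ -1/5x=2 ⇒ x=2/(-1/5)=-10.0000
Confirm numerically:
  x=-9.618: |R|=0.98424 <1
  x=-6.551: |R|=0.80947 <1
  x=-4.082: |R|=0.55044 <1
  x=-10.415: |R|=1.01607 >1
  x=-10.362: |R|=1.01407 >1
  x=-10.102: |R|=1.00405 >1
Stable set (-10.0000, 0).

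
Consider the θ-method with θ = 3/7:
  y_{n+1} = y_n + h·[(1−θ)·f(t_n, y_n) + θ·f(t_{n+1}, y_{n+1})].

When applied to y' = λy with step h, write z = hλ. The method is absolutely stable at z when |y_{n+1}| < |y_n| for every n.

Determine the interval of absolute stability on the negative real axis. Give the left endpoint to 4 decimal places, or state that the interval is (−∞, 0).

On y'=λy, z=hλ:
  y_{n+1} = y_n + z·[4/7·y_n + 3/7·y_{n+1}] ⇒ (1 − 3/7z)y_{n+1} = (1 + 4/7z)y_n
  ⇒ R(z) = (1 + 4/7z)/(1 − 3/7z).

Boundary: |R(x)|=1, x<0.
x=-1.19: |R|=0.2119
R=−1: 1+4/7x = −1+3/7x ⇒ -1/7x=2 ⇒ x=2/(-1/7)=-14.0000
Confirm numerically:
  x=-12.409: |R|=0.96403 <1
  x=-10.299: |R|=0.90234 <1
  x=-10.153: |R|=0.89730 <1
  x=-6.899: |R|=0.74362 <1
  x=-14.402: |R|=1.00801 >1
  x=-14.393: |R|=1.00783 >1
Stable set (-14.0000, 0).

(-14.0000, 0).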